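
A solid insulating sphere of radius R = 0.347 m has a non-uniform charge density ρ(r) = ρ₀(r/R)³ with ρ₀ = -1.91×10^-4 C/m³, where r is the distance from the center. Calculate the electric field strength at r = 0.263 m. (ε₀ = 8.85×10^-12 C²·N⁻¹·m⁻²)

Take a concentric spherical Gaussian surface of radius r = 0.263 m (r < R).
Q_enc = ∫₀^r ρ(r')·4πr'² dr' = (4πρ₀/R³) ∫₀^r r'^5 dr' = 4πρ₀ r^6/(6·R³) = -3.168e-6 C.
Since E is radial and uniform over the Gaussian sphere, Φ = E·4πr² = Q_enc/ε₀.
E = |Q_enc|/(4πε₀r²) = (3.168×10^-6)/(4π·8.85×10^-12·(0.263)²) = 4.12×10^5 N/C.

4.12×10^5 N/C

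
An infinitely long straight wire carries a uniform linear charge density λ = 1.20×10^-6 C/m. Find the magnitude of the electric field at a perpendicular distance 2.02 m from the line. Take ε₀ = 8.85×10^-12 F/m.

By cylindrical symmetry E is radial; use a coaxial Gaussian cylinder of radius 2.02 m and length L.
Q_enc = λL, so λ_enc = 1.20×10^-6 C/m.
Gauss's law: E·2πrL = λ_enc L/ε₀.
E = |λ_enc|/(2πε₀r) = (1.20×10^-6)/(2π·8.85×10^-12·2.02) = 1.07×10^4 N/C.

|E| = 1.07×10^4 N/C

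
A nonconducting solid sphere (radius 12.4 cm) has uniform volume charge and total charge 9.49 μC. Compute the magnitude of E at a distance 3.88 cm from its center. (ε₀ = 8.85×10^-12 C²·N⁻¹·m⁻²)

|E| = 1.74×10^6 N/C

Take a concentric spherical Gaussian surface of radius r = 3.88 cm (r < R).
Only the charge within r is enclosed: Q_enc = Q·(r/R)³ = (9.49 μC)·(3.88 cm/12.4 cm)³ = 2.907e-7 C.
Since E is radial and uniform over the Gaussian sphere, Φ = E·4πr² = Q_enc/ε₀.
E = |Q_enc|/(4πε₀r²) = (2.907×10^-7)/(4π·8.85×10^-12·(0.0388)²) = 1.74e6 N/C.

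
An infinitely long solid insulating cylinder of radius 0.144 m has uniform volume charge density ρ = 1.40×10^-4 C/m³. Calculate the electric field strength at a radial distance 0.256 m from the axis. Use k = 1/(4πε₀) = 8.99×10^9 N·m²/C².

Take a coaxial cylindrical Gaussian surface of radius r = 0.256 m and length L (r > 0.144 m, full cross-section enclosed).
λ_enc = ρ·πR² = (1.40×10^-4)π(0.144)² = 9.12×10^-6 C/m.
Since E is radial and uniform over the curved surface, Φ = E·2πrL = Q_enc/ε₀ = λ_enc L/ε₀.
E = 2k|λ_enc|/r = 2(8.99×10^9)(9.12×10^-6)/(0.256) = 6.41×10^5 N/C.

|E| = 6.41e5 V/m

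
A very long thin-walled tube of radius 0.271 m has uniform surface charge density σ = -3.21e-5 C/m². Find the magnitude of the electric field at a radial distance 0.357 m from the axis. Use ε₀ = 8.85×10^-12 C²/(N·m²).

|E| = 2.75×10^6 N/C

Coaxial Gaussian cylinder, radius r = 0.357 m, length L (r > 0.271 m).
The whole shell is enclosed: λ_enc = σ·2πR = (-3.21×10^-5)·2π·(0.271) = -5.466e-5 C/m.
Applying ∮E·dA = Q_enc/ε₀ with the end caps contributing no flux:
E = |λ_enc|/(2πε₀r) = (5.466×10^-5)/(2π·8.85×10^-12·0.357) = 2.75×10^6 N/C.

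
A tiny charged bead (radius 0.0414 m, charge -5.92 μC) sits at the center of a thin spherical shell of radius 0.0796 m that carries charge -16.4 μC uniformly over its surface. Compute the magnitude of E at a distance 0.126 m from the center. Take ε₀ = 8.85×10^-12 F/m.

Use a concentric Gaussian sphere at r = 0.126 m (r > 0.0796 m, enclosing both).
Q_enc = (-5.92 μC) + (-16.4 μC) = -2.232e-5 C.
Since E is radial and uniform over the Gaussian sphere, Φ = E·4πr² = Q_enc/ε₀.
E = |Q_enc|/(4πε₀r²) = (2.232×10^-5)/(4π·8.85×10^-12·(0.126)²) = 1.26×10^7 N/C.

1.26e7 N/C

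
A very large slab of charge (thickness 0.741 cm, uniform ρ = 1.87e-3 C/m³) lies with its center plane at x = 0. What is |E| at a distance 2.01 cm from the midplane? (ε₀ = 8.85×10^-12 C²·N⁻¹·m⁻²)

The point |x| = 2.01 cm lies outside the slab (half-thickness 0.003705 m). A symmetric pillbox spanning the full slab encloses Q_enc = ρ·d·A.
Flux = 2EA ⇒ E = |ρ|d/(2ε₀), independent of distance outside.
E = (1.87×10^-3)(0.00741)/(2·8.85×10^-12) = 7.83×10^5 N/C.

|E| = 7.83e5 N/C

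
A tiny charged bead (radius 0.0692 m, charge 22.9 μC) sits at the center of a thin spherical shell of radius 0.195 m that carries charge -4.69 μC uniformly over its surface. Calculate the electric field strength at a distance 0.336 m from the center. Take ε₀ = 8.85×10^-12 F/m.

E ≈ 1.45×10^6 N/C

Symmetry ⇒ E = E(r) r̂. Gaussian sphere of radius r = 0.336 m (r > 0.195 m, enclosing both).
Q_enc = (22.9 μC) + (-4.69 μC) = 1.821×10^-5 C.
Gauss's law: E·4πr² = Q_enc/ε₀.
E = |Q_enc|/(4πε₀r²) = (1.821×10^-5)/(4π·8.85×10^-12·(0.336)²) = 1.45e6 N/C.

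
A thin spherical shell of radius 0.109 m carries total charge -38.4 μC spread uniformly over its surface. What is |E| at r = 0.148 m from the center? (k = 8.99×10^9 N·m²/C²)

Take a concentric spherical Gaussian surface of radius r = 0.148 m (r > 0.109 m).
The entire shell is enclosed: Q_enc = -3.84×10^-5 C.
Applying ∮E·dA = Q_enc/ε₀ with Φ = E(4πr²):
E = k|Q_enc|/r² = (8.99×10^9)(3.84×10^-5)/(0.148)² = 1.58×10^7 N/C.

E = 1.58e7 V/m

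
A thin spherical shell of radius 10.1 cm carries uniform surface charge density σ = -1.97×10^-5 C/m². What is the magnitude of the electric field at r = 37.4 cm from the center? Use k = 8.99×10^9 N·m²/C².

Use a concentric Gaussian sphere at r = 37.4 cm (r > 10.1 cm).
The entire shell is enclosed: Q_enc = σ·4πR² = (-1.97e-5)·4π·(0.101)² = -2.525e-6 C.
By Gauss's law, ∮E·dA = E·4πr² = Q_enc/ε₀.
E = k|Q_enc|/r² = (8.99×10^9)(2.525×10^-6)/(0.374)² = 1.62×10^5 N/C.

|E| ≈ 1.62e5 N/C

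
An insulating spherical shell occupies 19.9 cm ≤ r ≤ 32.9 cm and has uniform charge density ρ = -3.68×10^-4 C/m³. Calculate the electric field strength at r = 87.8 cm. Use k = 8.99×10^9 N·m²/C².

By spherical symmetry E is radial; choose a Gaussian sphere of radius r = 87.8 cm (r > 32.9 cm, enclosing the whole shell).
Q_enc = ρ·(4π/3)(b³ − a³) = (-3.68×10^-4)·(4π/3)·((0.329)³ − (0.199)³) = -4.275×10^-5 C.
Since E is radial and uniform over the Gaussian sphere, Φ = E·4πr² = Q_enc/ε₀.
E = k|Q_enc|/r² = (8.99×10^9)(4.275e-5)/(0.878)² = 4.99e5 N/C.

|E| = 4.99×10^5 N/C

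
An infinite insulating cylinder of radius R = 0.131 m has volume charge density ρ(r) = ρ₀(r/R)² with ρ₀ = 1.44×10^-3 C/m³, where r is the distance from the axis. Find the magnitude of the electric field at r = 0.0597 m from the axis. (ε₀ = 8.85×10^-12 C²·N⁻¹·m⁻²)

By cylindrical symmetry E is radial; use a coaxial Gaussian cylinder of radius 0.0597 m and length L (r < R).
λ_enc = ∫₀^r ρ(r')·2πr' dr' = (2πρ₀/R²)·r^4/4 = 1.674e-6 C/m.
Gauss's law: E·2πrL = λ_enc L/ε₀.
E = |λ_enc|/(2πε₀r) = (1.674e-6)/(2π·8.85×10^-12·0.0597) = 5.04×10^5 N/C.

|E| = 5.04×10^5 N/C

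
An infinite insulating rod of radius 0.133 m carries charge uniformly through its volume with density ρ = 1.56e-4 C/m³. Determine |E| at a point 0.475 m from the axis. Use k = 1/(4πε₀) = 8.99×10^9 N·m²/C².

Choose a coaxial cylinder of radius r = 0.475 m (arbitrary length L) as the Gaussian surface (r > 0.133 m, full cross-section enclosed).
λ_enc = ρ·πR² = (1.56e-4)π(0.133)² = 8.669×10^-6 C/m.
Applying ∮E·dA = Q_enc/ε₀ with the end caps contributing no flux:
E = 2k|λ_enc|/r = 2(8.99×10^9)(8.669×10^-6)/(0.475) = 3.28×10^5 N/C.

3.28×10^5 N/C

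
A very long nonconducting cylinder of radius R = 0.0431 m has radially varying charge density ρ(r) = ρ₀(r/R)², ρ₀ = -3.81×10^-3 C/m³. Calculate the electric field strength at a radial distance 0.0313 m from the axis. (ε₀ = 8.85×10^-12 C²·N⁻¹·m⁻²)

By cylindrical symmetry E is radial; use a coaxial Gaussian cylinder of radius 0.0313 m and length L (r < R).
Integrating ρ over the cross-section to radius r: λ_enc = (2πρ₀/R²) ∫₀^r r'^3 dr' = 2πρ₀ r^4/(4·R²) = -3.092×10^-6 C/m.
Gauss's law: E·2πrL = λ_enc L/ε₀.
E = |λ_enc|/(2πε₀r) = (3.092e-6)/(2π·8.85×10^-12·0.0313) = 1.78×10^6 N/C.

|E| = 1.78×10^6 V/m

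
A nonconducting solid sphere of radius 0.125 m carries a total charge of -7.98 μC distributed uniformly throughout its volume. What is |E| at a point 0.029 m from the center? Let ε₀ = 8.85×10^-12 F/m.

|E| ≈ 1.07e6 V/m

By spherical symmetry E is radial; choose a Gaussian sphere of radius r = 0.029 m (r < R).
For a uniform sphere the enclosed fraction is (r/R)³, so Q_enc = (-7.98 μC)(0.029/0.125)³ = -9.965×10^-8 C.
Applying ∮E·dA = Q_enc/ε₀ with Φ = E(4πr²):
E = |Q_enc|/(4πε₀r²) = (9.965×10^-8)/(4π·8.85×10^-12·(0.029)²) = 1.07×10^6 N/C.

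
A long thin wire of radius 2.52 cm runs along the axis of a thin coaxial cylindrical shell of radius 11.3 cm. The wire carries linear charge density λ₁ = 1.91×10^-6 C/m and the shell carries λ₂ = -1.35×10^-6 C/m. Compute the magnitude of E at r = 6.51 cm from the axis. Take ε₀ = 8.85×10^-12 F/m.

E ≈ 5.28×10^5 N/C

Take a coaxial cylindrical Gaussian surface of radius r = 6.51 cm and length L (between the conductors, 2.52 cm < r < 11.3 cm).
Only the inner wire is enclosed; the outer shell contributes nothing inside itself. λ_enc = λ₁ = 1.91×10^-6 C/m.
Since E is radial and uniform over the curved surface, Φ = E·2πrL = Q_enc/ε₀ = λ_enc L/ε₀.
E = |λ_enc|/(2πε₀r) = (1.91e-6)/(2π·8.85×10^-12·0.0651) = 5.28×10^5 N/C.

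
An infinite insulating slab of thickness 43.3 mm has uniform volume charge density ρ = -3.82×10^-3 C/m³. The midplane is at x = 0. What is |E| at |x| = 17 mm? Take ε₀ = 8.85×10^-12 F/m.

By symmetry E is perpendicular to the slab. A Gaussian pillbox from −17 mm to +17 mm (face area A) lies entirely within the slab.
Q_enc = ρ·(2x)·A and flux = 2EA, so 2EA = 2ρxA/ε₀ ⇒ E = |ρ|x/ε₀.
E = (3.82e-3)(0.017)/(8.85×10^-12) = 7.34e6 N/C.

E = 7.34×10^6 N/C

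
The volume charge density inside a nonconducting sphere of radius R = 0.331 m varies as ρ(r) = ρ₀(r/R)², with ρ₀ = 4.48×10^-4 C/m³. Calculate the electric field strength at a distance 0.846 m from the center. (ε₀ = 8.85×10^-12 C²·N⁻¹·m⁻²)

Symmetry ⇒ E = E(r) r̂. Gaussian sphere of radius r = 0.846 m (r > R, all charge enclosed).
Q_enc = 4π ∫₀^R ρ₀(r'/R)^2 r'² dr' = 4πρ₀R³/5 = 4.083e-5 C.
Since E is radial and uniform over the Gaussian sphere, Φ = E·4πr² = Q_enc/ε₀.
E = |Q_enc|/(4πε₀r²) = (4.083×10^-5)/(4π·8.85×10^-12·(0.846)²) = 5.13×10^5 N/C.

E = 5.13e5 N/C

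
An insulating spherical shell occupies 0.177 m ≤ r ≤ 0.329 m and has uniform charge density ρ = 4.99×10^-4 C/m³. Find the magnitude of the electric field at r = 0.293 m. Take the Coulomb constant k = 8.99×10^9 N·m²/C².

|E| ≈ 4.29×10^6 V/m

Use a concentric Gaussian sphere at r = 0.293 m (within the shell material, 0.177 m < r < 0.329 m).
Enclosed charge is the volume from a to r: Q_enc = (4π/3)ρ(r³ − a³) = 4.099×10^-5 C.
By Gauss's law, ∮E·dA = E·4πr² = Q_enc/ε₀.
E = k|Q_enc|/r² = (8.99×10^9)(4.099×10^-5)/(0.293)² = 4.29e6 N/C.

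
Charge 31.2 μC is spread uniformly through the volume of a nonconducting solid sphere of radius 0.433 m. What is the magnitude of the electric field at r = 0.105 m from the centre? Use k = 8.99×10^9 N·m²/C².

3.63×10^5 V/m

Symmetry ⇒ E = E(r) r̂. Gaussian sphere of radius r = 0.105 m (r < R).
Only the charge within r is enclosed: Q_enc = Q·(r/R)³ = (31.2 μC)·(0.105 m/0.433 m)³ = 4.449×10^-7 C.
Applying ∮E·dA = Q_enc/ε₀ with Φ = E(4πr²):
E = k|Q_enc|/r² = (8.99×10^9)(4.449e-7)/(0.105)² = 3.63e5 N/C.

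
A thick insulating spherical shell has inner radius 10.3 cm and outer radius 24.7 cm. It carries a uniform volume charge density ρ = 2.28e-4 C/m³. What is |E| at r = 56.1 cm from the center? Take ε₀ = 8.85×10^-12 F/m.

By spherical symmetry E is radial; choose a Gaussian sphere of radius r = 56.1 cm (r > 24.7 cm, enclosing the whole shell).
Q_enc = ρ·(4π/3)(b³ − a³) = (2.28×10^-4)·(4π/3)·((0.247)³ − (0.103)³) = 1.335e-5 C.
Applying ∮E·dA = Q_enc/ε₀ with Φ = E(4πr²):
E = |Q_enc|/(4πε₀r²) = (1.335×10^-5)/(4π·8.85×10^-12·(0.561)²) = 3.81×10^5 N/C.

|E| = 3.81×10^5 V/m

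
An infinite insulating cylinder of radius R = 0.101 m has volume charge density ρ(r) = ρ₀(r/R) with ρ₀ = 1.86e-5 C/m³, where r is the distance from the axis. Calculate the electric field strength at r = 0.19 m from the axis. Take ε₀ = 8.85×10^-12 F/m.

Coaxial Gaussian cylinder, radius r = 0.19 m, length L (r > R, full charge per length enclosed).
λ_enc = 2π ∫₀^R ρ₀(r'/R)^1 r' dr' = 2πρ₀R²/3 = 3.974e-7 C/m.
Gauss's law: E·2πrL = λ_enc L/ε₀.
E = |λ_enc|/(2πε₀r) = (3.974×10^-7)/(2π·8.85×10^-12·0.19) = 3.76×10^4 N/C.

3.76e4 N/C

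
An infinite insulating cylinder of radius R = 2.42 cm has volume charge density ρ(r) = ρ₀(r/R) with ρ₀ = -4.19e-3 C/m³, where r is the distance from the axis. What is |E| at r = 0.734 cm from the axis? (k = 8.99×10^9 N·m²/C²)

By cylindrical symmetry E is radial; use a coaxial Gaussian cylinder of radius 0.734 cm and length L (r < R).
Integrating ρ over the cross-section to radius r: λ_enc = (2πρ₀/R) ∫₀^r r'^2 dr' = 2πρ₀ r^3/(3·R) = -1.434×10^-7 C/m.
Gauss's law: E·2πrL = λ_enc L/ε₀.
E = 2k|λ_enc|/r = 2(8.99×10^9)(1.434e-7)/(0.00734) = 3.51×10^5 N/C.

E = 3.51e5 N/C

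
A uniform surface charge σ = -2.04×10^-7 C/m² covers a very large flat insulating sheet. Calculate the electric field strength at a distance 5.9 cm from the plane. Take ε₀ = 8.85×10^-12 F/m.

Choose a cylindrical pillbox piercing the sheet, end faces (area A) parallel to it.
Only the two end caps contribute flux: Φ = 2EA. With Q_enc = σA, Gauss's law gives E = |σ|/(2ε₀).
E = |σ|/(2ε₀) = (2.04×10^-7)/(2·8.85×10^-12) = 1.15×10^4 N/C.

|E| = 1.15e4 N/C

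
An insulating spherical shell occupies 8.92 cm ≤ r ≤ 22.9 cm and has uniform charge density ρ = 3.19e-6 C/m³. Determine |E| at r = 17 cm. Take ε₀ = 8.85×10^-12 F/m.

|E| ≈ 1.75×10^4 N/C

Take a concentric spherical Gaussian surface of radius r = 17 cm (within the shell material, 8.92 cm < r < 22.9 cm).
Enclosed charge is the volume from a to r: Q_enc = (4π/3)ρ(r³ − a³) = 5.617e-8 C.
By Gauss's law, ∮E·dA = E·4πr² = Q_enc/ε₀.
E = |Q_enc|/(4πε₀r²) = (5.617×10^-8)/(4π·8.85×10^-12·(0.17)²) = 1.75×10^4 N/C.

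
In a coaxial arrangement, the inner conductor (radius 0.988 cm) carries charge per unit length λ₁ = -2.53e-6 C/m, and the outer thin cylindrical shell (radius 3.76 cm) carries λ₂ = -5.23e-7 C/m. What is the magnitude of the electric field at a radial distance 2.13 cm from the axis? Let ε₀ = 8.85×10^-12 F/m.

2.14×10^6 N/C

Take a coaxial cylindrical Gaussian surface of radius r = 2.13 cm and length L (between the conductors, 0.988 cm < r < 3.76 cm).
The shell at 3.76 cm lies outside the Gaussian surface, so λ_enc = λ₁ = -2.53e-6 C/m.
Applying ∮E·dA = Q_enc/ε₀ with the end caps contributing no flux:
E = |λ_enc|/(2πε₀r) = (2.53×10^-6)/(2π·8.85×10^-12·0.0213) = 2.14×10^6 N/C.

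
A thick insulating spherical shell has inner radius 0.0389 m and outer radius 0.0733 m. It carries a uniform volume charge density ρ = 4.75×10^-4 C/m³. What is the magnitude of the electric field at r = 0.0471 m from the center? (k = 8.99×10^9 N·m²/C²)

3.68×10^5 N/C

Use a concentric Gaussian sphere at r = 0.0471 m (within the shell material, 0.0389 m < r < 0.0733 m).
Only the shell between 0.0389 m and r is enclosed: Q_enc = ρ·(4π/3)(r³ − a³) = (4.75e-4)·(4π/3)·((0.0471)³ − (0.0389)³) = 9.078e-8 C.
Gauss's law: E·4πr² = Q_enc/ε₀.
E = k|Q_enc|/r² = (8.99×10^9)(9.078×10^-8)/(0.0471)² = 3.68×10^5 N/C.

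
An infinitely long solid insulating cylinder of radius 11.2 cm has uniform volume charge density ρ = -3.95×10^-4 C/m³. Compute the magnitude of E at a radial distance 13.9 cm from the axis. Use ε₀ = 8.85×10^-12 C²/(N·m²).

Take a coaxial cylindrical Gaussian surface of radius r = 13.9 cm and length L (r > 11.2 cm, full cross-section enclosed).
λ_enc = ρ·πR² = (-3.95×10^-4)π(0.112)² = -1.557×10^-5 C/m.
Applying ∮E·dA = Q_enc/ε₀ with the end caps contributing no flux:
E = |λ_enc|/(2πε₀r) = (1.557×10^-5)/(2π·8.85×10^-12·0.139) = 2.01×10^6 N/C.

|E| ≈ 2.01×10^6 V/m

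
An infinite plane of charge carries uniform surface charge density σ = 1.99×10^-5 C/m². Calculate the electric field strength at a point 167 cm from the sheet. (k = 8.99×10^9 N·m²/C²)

The symmetry is planar: E is normal to the sheet and the same magnitude on both sides. Take a pillbox straddling the sheet with end-cap area A.
Flux Φ = 2EA and Q_enc = σA, so 2EA = σA/ε₀ ⇒ E = |σ|/(2ε₀), independent of distance.
E = 2πk|σ| = 2π(8.99×10^9)(1.99×10^-5) = 1.12×10^6 N/C.

E = 1.12×10^6 V/m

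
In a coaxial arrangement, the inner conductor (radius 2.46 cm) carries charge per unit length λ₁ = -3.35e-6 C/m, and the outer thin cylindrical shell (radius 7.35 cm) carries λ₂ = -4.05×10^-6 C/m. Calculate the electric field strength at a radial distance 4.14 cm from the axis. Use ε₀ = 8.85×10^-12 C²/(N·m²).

Choose a coaxial cylinder of radius r = 4.14 cm (arbitrary length L) as the Gaussian surface (between the conductors, 2.46 cm < r < 7.35 cm).
Only the inner wire is enclosed; the outer shell contributes nothing inside itself. λ_enc = λ₁ = -3.35×10^-6 C/m.
Applying ∮E·dA = Q_enc/ε₀ with the end caps contributing no flux:
E = |λ_enc|/(2πε₀r) = (3.35e-6)/(2π·8.85×10^-12·0.0414) = 1.46×10^6 N/C.

E = 1.46e6 N/C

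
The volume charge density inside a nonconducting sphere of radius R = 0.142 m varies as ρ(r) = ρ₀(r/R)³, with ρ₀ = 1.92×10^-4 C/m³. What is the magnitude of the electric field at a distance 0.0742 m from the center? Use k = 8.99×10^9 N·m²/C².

E ≈ 3.83e4 N/C

Symmetry ⇒ E = E(r) r̂. Gaussian sphere of radius r = 0.0742 m (r < R).
Q_enc = ∫₀^r ρ(r')·4πr'² dr' = (4πρ₀/R³) ∫₀^r r'^5 dr' = 4πρ₀ r^6/(6·R³) = 2.344×10^-8 C.
Applying ∮E·dA = Q_enc/ε₀ with Φ = E(4πr²):
E = k|Q_enc|/r² = (8.99×10^9)(2.344×10^-8)/(0.0742)² = 3.83×10^4 N/C.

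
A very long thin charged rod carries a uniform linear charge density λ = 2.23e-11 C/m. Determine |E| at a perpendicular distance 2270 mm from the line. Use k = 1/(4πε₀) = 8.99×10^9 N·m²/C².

|E| = 0.177 V/m

By cylindrical symmetry E is radial; use a coaxial Gaussian cylinder of radius 2270 mm and length L.
Q_enc = λL, so λ_enc = 2.23×10^-11 C/m.
Gauss's law: E·2πrL = λ_enc L/ε₀.
E = 2k|λ_enc|/r = 2(8.99×10^9)(2.23×10^-11)/(2.27) = 0.177 N/C.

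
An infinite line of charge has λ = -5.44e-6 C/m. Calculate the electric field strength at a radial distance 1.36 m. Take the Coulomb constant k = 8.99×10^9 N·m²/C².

By cylindrical symmetry E is radial; use a coaxial Gaussian cylinder of radius 1.36 m and length L.
Q_enc = λL, so λ_enc = -5.44×10^-6 C/m.
Since E is radial and uniform over the curved surface, Φ = E·2πrL = Q_enc/ε₀ = λ_enc L/ε₀.
E = 2k|λ_enc|/r = 2(8.99×10^9)(5.44e-6)/(1.36) = 7.19×10^4 N/C.

|E| = 7.19×10^4 N/C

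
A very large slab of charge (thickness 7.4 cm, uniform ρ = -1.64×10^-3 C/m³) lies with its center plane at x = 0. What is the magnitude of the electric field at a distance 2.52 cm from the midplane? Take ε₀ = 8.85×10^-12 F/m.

E ≈ 4.67×10^6 N/C

By symmetry E is perpendicular to the slab. A Gaussian pillbox from −2.52 cm to +2.52 cm (face area A) lies entirely within the slab.
Q_enc = ρ·(2x)·A and flux = 2EA, so 2EA = 2ρxA/ε₀ ⇒ E = |ρ|x/ε₀.
E = (1.64×10^-3)(0.0252)/(8.85×10^-12) = 4.67e6 N/C.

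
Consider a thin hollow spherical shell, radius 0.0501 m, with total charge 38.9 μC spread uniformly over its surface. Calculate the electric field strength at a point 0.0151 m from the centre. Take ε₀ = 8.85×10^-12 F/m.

|E| = 0 V/m

Use a concentric Gaussian sphere at r = 0.0151 m (inside the shell, r < 0.0501 m).
All the charge is outside the Gaussian surface: Q_enc = 0, hence E = 0 everywhere inside the shell.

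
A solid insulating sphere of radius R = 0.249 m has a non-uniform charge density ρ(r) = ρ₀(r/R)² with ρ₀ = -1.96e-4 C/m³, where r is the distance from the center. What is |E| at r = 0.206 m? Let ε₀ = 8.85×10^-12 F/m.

6.25×10^5 N/C

By spherical symmetry E is radial; choose a Gaussian sphere of radius r = 0.206 m (r < R).
Integrate the density: Q_enc = 4π ∫₀^r ρ₀(r'/R)^2 r'² dr' = 4πρ₀ r^5/(5·R²) = -2.947×10^-6 C.
Applying ∮E·dA = Q_enc/ε₀ with Φ = E(4πr²):
E = |Q_enc|/(4πε₀r²) = (2.947e-6)/(4π·8.85×10^-12·(0.206)²) = 6.25×10^5 N/C.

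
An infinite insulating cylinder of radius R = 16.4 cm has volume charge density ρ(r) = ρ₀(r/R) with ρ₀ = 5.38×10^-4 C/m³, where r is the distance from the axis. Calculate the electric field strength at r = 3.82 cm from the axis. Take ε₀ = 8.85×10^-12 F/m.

By cylindrical symmetry E is radial; use a coaxial Gaussian cylinder of radius 3.82 cm and length L (r < R).
λ_enc = ∫₀^r ρ(r')·2πr' dr' = (2πρ₀/R)·r^3/3 = 3.83×10^-7 C/m.
Applying ∮E·dA = Q_enc/ε₀ with the end caps contributing no flux:
E = |λ_enc|/(2πε₀r) = (3.83×10^-7)/(2π·8.85×10^-12·0.0382) = 1.80e5 N/C.

1.80×10^5 V/m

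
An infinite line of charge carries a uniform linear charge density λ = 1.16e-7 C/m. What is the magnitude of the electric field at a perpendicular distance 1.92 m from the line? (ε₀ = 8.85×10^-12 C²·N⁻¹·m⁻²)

1.09e3 V/m

Choose a coaxial cylinder of radius r = 1.92 m (arbitrary length L) as the Gaussian surface.
Q_enc = λL, so λ_enc = 1.16×10^-7 C/m.
By Gauss's law (flux through the curved wall only), E·2πrL = λ_enc L/ε₀.
E = |λ_enc|/(2πε₀r) = (1.16×10^-7)/(2π·8.85×10^-12·1.92) = 1.09×10^3 N/C.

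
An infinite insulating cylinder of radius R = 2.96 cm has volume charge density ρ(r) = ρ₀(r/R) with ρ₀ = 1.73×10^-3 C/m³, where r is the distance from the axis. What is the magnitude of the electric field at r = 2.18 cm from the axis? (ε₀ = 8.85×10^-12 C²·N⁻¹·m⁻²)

E ≈ 1.05×10^6 N/C

Choose a coaxial cylinder of radius r = 2.18 cm (arbitrary length L) as the Gaussian surface (r < R).
Integrating ρ over the cross-section to radius r: λ_enc = (2πρ₀/R) ∫₀^r r'^2 dr' = 2πρ₀ r^3/(3·R) = 1.268×10^-6 C/m.
Applying ∮E·dA = Q_enc/ε₀ with the end caps contributing no flux:
E = |λ_enc|/(2πε₀r) = (1.268×10^-6)/(2π·8.85×10^-12·0.0218) = 1.05e6 N/C.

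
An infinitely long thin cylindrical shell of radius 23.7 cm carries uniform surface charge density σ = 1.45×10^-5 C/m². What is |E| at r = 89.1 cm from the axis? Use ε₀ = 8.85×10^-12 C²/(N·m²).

Coaxial Gaussian cylinder, radius r = 89.1 cm, length L (r > 23.7 cm).
The whole shell is enclosed: λ_enc = σ·2πR = (1.45×10^-5)·2π·(0.237) = 2.159e-5 C/m.
Gauss's law: E·2πrL = λ_enc L/ε₀.
E = |λ_enc|/(2πε₀r) = (2.159e-5)/(2π·8.85×10^-12·0.891) = 4.36e5 N/C.

E = 4.36e5 N/C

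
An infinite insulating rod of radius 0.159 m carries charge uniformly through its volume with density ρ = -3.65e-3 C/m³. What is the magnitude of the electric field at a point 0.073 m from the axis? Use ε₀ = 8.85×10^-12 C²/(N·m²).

E ≈ 1.51×10^7 N/C

By cylindrical symmetry E is radial; use a coaxial Gaussian cylinder of radius 0.073 m and length L (r < R).
Enclosed charge per unit length: λ_enc = ρ·πr² = (-3.65×10^-3)π(0.073)² = -6.111×10^-5 C/m.
By Gauss's law (flux through the curved wall only), E·2πrL = λ_enc L/ε₀.
E = |λ_enc|/(2πε₀r) = (6.111×10^-5)/(2π·8.85×10^-12·0.073) = 1.51×10^7 N/C.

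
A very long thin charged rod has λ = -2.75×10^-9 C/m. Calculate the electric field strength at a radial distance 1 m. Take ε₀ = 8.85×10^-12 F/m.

|E| = 49.5 N/C

Choose a coaxial cylinder of radius r = 1 m (arbitrary length L) as the Gaussian surface.
Q_enc = λL, so λ_enc = -2.75e-9 C/m.
Applying ∮E·dA = Q_enc/ε₀ with the end caps contributing no flux:
E = |λ_enc|/(2πε₀r) = (2.75×10^-9)/(2π·8.85×10^-12·1) = 49.5 N/C.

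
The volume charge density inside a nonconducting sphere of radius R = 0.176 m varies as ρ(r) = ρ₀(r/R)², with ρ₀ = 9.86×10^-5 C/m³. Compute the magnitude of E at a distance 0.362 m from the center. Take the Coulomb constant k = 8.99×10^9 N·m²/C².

|E| ≈ 9.27×10^4 N/C

Use a concentric Gaussian sphere at r = 0.362 m (r > R, all charge enclosed).
Q_enc = 4π ∫₀^R ρ₀(r'/R)^2 r'² dr' = 4πρ₀R³/5 = 1.351×10^-6 C.
Since E is radial and uniform over the Gaussian sphere, Φ = E·4πr² = Q_enc/ε₀.
E = k|Q_enc|/r² = (8.99×10^9)(1.351e-6)/(0.362)² = 9.27×10^4 N/C.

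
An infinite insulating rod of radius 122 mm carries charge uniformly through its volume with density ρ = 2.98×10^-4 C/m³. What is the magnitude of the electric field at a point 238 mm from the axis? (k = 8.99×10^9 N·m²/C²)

By cylindrical symmetry E is radial; use a coaxial Gaussian cylinder of radius 238 mm and length L (r > 122 mm, full cross-section enclosed).
λ_enc = ρ·πR² = (2.98e-4)π(0.122)² = 1.393×10^-5 C/m.
By Gauss's law (flux through the curved wall only), E·2πrL = λ_enc L/ε₀.
E = 2k|λ_enc|/r = 2(8.99×10^9)(1.393×10^-5)/(0.238) = 1.05×10^6 N/C.

|E| ≈ 1.05×10^6 V/m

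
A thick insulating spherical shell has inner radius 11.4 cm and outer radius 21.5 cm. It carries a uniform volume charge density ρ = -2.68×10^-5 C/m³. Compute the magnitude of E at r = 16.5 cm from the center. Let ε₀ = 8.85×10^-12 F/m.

1.12e5 V/m

Take a concentric spherical Gaussian surface of radius r = 16.5 cm (within the shell material, 11.4 cm < r < 21.5 cm).
Only the shell between 11.4 cm and r is enclosed: Q_enc = ρ·(4π/3)(r³ − a³) = (-2.68×10^-5)·(4π/3)·((0.165)³ − (0.114)³) = -3.38×10^-7 C.
Gauss's law: E·4πr² = Q_enc/ε₀.
E = |Q_enc|/(4πε₀r²) = (3.38e-7)/(4π·8.85×10^-12·(0.165)²) = 1.12e5 N/C.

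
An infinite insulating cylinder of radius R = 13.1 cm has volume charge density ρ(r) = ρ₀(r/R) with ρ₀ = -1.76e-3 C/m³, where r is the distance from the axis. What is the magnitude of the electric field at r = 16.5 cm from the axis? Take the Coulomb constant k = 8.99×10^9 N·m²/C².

6.89e6 N/C

By cylindrical symmetry E is radial; use a coaxial Gaussian cylinder of radius 16.5 cm and length L (r > R, full charge per length enclosed).
λ_enc = 2π ∫₀^R ρ₀(r'/R)^1 r' dr' = 2πρ₀R²/3 = -6.326×10^-5 C/m.
Applying ∮E·dA = Q_enc/ε₀ with the end caps contributing no flux:
E = 2k|λ_enc|/r = 2(8.99×10^9)(6.326×10^-5)/(0.165) = 6.89×10^6 N/C.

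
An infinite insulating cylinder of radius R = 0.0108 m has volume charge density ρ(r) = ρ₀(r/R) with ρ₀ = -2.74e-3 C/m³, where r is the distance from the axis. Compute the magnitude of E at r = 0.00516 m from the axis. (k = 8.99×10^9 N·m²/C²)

2.54×10^5 N/C

Take a coaxial cylindrical Gaussian surface of radius r = 0.00516 m and length L (r < R).
λ_enc = ∫₀^r ρ(r')·2πr' dr' = (2πρ₀/R)·r^3/3 = -7.30×10^-8 C/m.
Gauss's law: E·2πrL = λ_enc L/ε₀.
E = 2k|λ_enc|/r = 2(8.99×10^9)(7.30×10^-8)/(0.00516) = 2.54×10^5 N/C.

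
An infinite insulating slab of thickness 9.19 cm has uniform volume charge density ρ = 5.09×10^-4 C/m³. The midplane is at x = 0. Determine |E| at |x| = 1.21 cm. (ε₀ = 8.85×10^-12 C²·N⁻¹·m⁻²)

By symmetry E is perpendicular to the slab. A Gaussian pillbox from −1.21 cm to +1.21 cm (face area A) lies entirely within the slab.
Q_enc = ρ·(2x)·A and flux = 2EA, so 2EA = 2ρxA/ε₀ ⇒ E = |ρ|x/ε₀.
E = (5.09e-4)(0.0121)/(8.85×10^-12) = 6.96×10^5 N/C.

E = 6.96e5 N/C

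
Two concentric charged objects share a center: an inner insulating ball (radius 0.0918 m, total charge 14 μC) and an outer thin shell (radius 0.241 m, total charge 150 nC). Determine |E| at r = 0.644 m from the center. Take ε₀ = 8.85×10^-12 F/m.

|E| = 3.07e5 V/m

Use a concentric Gaussian sphere at r = 0.644 m (r > 0.241 m, enclosing both).
Q_enc = (14 μC) + (150 nC) = 1.415×10^-5 C.
Since E is radial and uniform over the Gaussian sphere, Φ = E·4πr² = Q_enc/ε₀.
E = |Q_enc|/(4πε₀r²) = (1.415e-5)/(4π·8.85×10^-12·(0.644)²) = 3.07×10^5 N/C.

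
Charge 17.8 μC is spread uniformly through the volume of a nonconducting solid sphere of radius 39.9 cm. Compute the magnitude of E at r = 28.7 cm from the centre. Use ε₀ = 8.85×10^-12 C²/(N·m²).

Take a concentric spherical Gaussian surface of radius r = 28.7 cm (r < R).
Only the charge within r is enclosed: Q_enc = Q·(r/R)³ = (17.8 μC)·(28.7 cm/39.9 cm)³ = 6.624×10^-6 C.
By Gauss's law, ∮E·dA = E·4πr² = Q_enc/ε₀.
E = |Q_enc|/(4πε₀r²) = (6.624×10^-6)/(4π·8.85×10^-12·(0.287)²) = 7.23×10^5 N/C.

|E| = 7.23×10^5 N/C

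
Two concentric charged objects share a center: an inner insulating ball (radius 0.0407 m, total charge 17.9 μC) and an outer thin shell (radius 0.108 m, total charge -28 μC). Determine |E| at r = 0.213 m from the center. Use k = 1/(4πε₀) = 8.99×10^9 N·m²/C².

Take a concentric spherical Gaussian surface of radius r = 0.213 m (r > 0.108 m, enclosing both).
Q_enc = (17.9 μC) + (-28 μC) = -1.01e-5 C.
Gauss's law: E·4πr² = Q_enc/ε₀.
E = k|Q_enc|/r² = (8.99×10^9)(1.01e-5)/(0.213)² = 2.00×10^6 N/C.

|E| ≈ 2.00e6 N/C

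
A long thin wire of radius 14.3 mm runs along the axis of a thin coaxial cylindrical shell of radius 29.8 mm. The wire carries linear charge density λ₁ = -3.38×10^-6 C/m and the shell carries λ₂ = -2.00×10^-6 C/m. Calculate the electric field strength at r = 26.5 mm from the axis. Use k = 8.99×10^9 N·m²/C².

2.29e6 N/C

By cylindrical symmetry E is radial; use a coaxial Gaussian cylinder of radius 26.5 mm and length L (between the conductors, 14.3 mm < r < 29.8 mm).
Only the inner wire is enclosed; the outer shell contributes nothing inside itself. λ_enc = λ₁ = -3.38×10^-6 C/m.
Gauss's law: E·2πrL = λ_enc L/ε₀.
E = 2k|λ_enc|/r = 2(8.99×10^9)(3.38e-6)/(0.0265) = 2.29×10^6 N/C.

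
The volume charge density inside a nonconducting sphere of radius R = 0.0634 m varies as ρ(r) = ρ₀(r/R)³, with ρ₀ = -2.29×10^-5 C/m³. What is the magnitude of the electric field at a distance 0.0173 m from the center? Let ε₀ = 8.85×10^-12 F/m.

Take a concentric spherical Gaussian surface of radius r = 0.0173 m (r < R).
Integrate the density: Q_enc = 4π ∫₀^r ρ₀(r'/R)^3 r'² dr' = 4πρ₀ r^6/(6·R³) = -5.045e-12 C.
Gauss's law: E·4πr² = Q_enc/ε₀.
E = |Q_enc|/(4πε₀r²) = (5.045e-12)/(4π·8.85×10^-12·(0.0173)²) = 152 N/C.

E ≈ 152 N/C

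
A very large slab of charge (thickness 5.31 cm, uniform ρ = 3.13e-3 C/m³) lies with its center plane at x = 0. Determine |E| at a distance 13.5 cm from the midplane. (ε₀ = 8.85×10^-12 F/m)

|E| ≈ 9.39×10^6 N/C

The point |x| = 13.5 cm lies outside the slab (half-thickness 0.02655 m). A symmetric pillbox spanning the full slab encloses Q_enc = ρ·d·A.
Flux = 2EA ⇒ E = |ρ|d/(2ε₀), independent of distance outside.
E = (3.13×10^-3)(0.0531)/(2·8.85×10^-12) = 9.39×10^6 N/C.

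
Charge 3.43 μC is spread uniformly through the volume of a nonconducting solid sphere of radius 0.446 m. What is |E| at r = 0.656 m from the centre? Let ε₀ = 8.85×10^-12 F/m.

Take a concentric spherical Gaussian surface of radius r = 0.656 m (r > R, so the entire charge is enclosed).
Q_enc = 3.43 μC = 3.43e-6 C.
Since E is radial and uniform over the Gaussian sphere, Φ = E·4πr² = Q_enc/ε₀.
E = |Q_enc|/(4πε₀r²) = (3.43×10^-6)/(4π·8.85×10^-12·(0.656)²) = 7.17e4 N/C.

|E| = 7.17e4 N/C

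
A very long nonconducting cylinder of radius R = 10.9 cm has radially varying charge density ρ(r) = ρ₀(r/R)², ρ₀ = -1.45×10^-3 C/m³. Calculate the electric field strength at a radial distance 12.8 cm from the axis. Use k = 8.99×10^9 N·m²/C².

3.80×10^6 V/m

Coaxial Gaussian cylinder, radius r = 12.8 cm, length L (r > R, full charge per length enclosed).
λ_enc = 2π ∫₀^R ρ₀(r'/R)^2 r' dr' = 2πρ₀R²/4 = -2.706×10^-5 C/m.
Gauss's law: E·2πrL = λ_enc L/ε₀.
E = 2k|λ_enc|/r = 2(8.99×10^9)(2.706×10^-5)/(0.128) = 3.80×10^6 N/C.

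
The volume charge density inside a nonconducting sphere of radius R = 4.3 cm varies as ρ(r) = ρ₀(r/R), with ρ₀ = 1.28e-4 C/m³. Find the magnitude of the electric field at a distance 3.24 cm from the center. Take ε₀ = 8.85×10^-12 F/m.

Use a concentric Gaussian sphere at r = 3.24 cm (r < R).
Integrate the density: Q_enc = 4π ∫₀^r ρ₀(r'/R)^1 r'² dr' = 4πρ₀ r^4/(4·R) = 1.031×10^-8 C.
By Gauss's law, ∮E·dA = E·4πr² = Q_enc/ε₀.
E = |Q_enc|/(4πε₀r²) = (1.031×10^-8)/(4π·8.85×10^-12·(0.0324)²) = 8.83×10^4 N/C.

|E| ≈ 8.83×10^4 V/m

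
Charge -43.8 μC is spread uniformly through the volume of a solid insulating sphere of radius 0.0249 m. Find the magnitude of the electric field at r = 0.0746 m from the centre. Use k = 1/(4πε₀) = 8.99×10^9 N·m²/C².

Symmetry ⇒ E = E(r) r̂. Gaussian sphere of radius r = 0.0746 m (r > R, so the entire charge is enclosed).
Q_enc = -43.8 μC = -4.38×10^-5 C.
Applying ∮E·dA = Q_enc/ε₀ with Φ = E(4πr²):
E = k|Q_enc|/r² = (8.99×10^9)(4.38×10^-5)/(0.0746)² = 7.08e7 N/C.

|E| = 7.08×10^7 V/m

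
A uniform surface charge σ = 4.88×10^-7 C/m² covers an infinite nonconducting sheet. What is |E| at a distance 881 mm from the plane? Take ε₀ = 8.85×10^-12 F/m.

E = 2.76×10^4 V/m

By planar symmetry E is perpendicular to the sheet and uniform; use a Gaussian pillbox with flat faces of area A on each side of the sheet.
Flux Φ = 2EA and Q_enc = σA, so 2EA = σA/ε₀ ⇒ E = |σ|/(2ε₀), independent of distance.
E = |σ|/(2ε₀) = (4.88e-7)/(2·8.85×10^-12) = 2.76×10^4 N/C.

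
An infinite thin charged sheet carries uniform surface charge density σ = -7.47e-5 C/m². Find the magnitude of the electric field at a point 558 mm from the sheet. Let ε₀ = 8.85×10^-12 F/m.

Choose a cylindrical pillbox piercing the sheet, end faces (area A) parallel to it.
Only the two end caps contribute flux: Φ = 2EA. With Q_enc = σA, Gauss's law gives E = |σ|/(2ε₀).
E = |σ|/(2ε₀) = (7.47e-5)/(2·8.85×10^-12) = 4.22×10^6 N/C.

E = 4.22×10^6 N/C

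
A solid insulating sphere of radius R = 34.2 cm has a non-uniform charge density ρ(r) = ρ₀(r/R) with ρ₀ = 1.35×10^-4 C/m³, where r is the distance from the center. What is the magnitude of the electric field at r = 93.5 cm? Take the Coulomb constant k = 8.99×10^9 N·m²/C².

Symmetry ⇒ E = E(r) r̂. Gaussian sphere of radius r = 93.5 cm (r > R, all charge enclosed).
Q_enc = 4π ∫₀^R ρ₀(r'/R)^1 r'² dr' = 4πρ₀R³/4 = 1.697×10^-5 C.
By Gauss's law, ∮E·dA = E·4πr² = Q_enc/ε₀.
E = k|Q_enc|/r² = (8.99×10^9)(1.697×10^-5)/(0.935)² = 1.74e5 N/C.

E ≈ 1.74e5 N/C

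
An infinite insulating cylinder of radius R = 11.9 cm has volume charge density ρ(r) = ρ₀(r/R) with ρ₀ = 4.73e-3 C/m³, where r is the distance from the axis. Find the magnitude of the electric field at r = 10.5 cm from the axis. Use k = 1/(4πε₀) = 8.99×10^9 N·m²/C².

Take a coaxial cylindrical Gaussian surface of radius r = 10.5 cm and length L (r < R).
Integrating ρ over the cross-section to radius r: λ_enc = (2πρ₀/R) ∫₀^r r'^2 dr' = 2πρ₀ r^3/(3·R) = 9.637×10^-5 C/m.
By Gauss's law (flux through the curved wall only), E·2πrL = λ_enc L/ε₀.
E = 2k|λ_enc|/r = 2(8.99×10^9)(9.637e-5)/(0.105) = 1.65e7 N/C.

|E| = 1.65×10^7 V/m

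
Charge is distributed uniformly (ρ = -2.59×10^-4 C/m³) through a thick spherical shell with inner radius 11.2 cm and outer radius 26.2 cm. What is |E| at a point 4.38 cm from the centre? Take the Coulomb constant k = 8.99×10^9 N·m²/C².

Symmetry ⇒ E = E(r) r̂. Gaussian sphere of radius r = 4.38 cm (r < 11.2 cm, inside the empty cavity).
Q_enc = 0 (all charge lies at larger r); Gauss's law gives E = 0.

|E| = 0 N/C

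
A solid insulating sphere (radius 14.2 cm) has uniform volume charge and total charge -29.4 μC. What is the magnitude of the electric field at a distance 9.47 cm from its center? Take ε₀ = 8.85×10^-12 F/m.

8.74×10^6 V/m

Symmetry ⇒ E = E(r) r̂. Gaussian sphere of radius r = 9.47 cm (r < R).
For a uniform sphere the enclosed fraction is (r/R)³, so Q_enc = (-29.4 μC)(0.0947/0.142)³ = -8.72e-6 C.
Applying ∮E·dA = Q_enc/ε₀ with Φ = E(4πr²):
E = |Q_enc|/(4πε₀r²) = (8.72e-6)/(4π·8.85×10^-12·(0.0947)²) = 8.74e6 N/C.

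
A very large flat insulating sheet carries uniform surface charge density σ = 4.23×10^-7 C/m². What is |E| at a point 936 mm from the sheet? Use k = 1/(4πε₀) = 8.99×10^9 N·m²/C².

By planar symmetry E is perpendicular to the sheet and uniform; use a Gaussian pillbox with flat faces of area A on each side of the sheet.
Flux Φ = 2EA and Q_enc = σA, so 2EA = σA/ε₀ ⇒ E = |σ|/(2ε₀), independent of distance.
E = 2πk|σ| = 2π(8.99×10^9)(4.23e-7) = 2.39×10^4 N/C.

2.39×10^4 V/m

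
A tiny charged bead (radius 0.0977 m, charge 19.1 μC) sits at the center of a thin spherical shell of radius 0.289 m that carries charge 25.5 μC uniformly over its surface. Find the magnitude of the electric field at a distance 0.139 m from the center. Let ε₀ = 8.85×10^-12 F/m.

Symmetry ⇒ E = E(r) r̂. Gaussian sphere of radius r = 0.139 m (between the bodies, 0.0977 m < r < 0.289 m).
The shell at 0.289 m lies outside the Gaussian surface, so Q_enc = 19.1 μC = 1.91e-5 C.
Since E is radial and uniform over the Gaussian sphere, Φ = E·4πr² = Q_enc/ε₀.
E = |Q_enc|/(4πε₀r²) = (1.91×10^-5)/(4π·8.85×10^-12·(0.139)²) = 8.89×10^6 N/C.

|E| = 8.89e6 N/C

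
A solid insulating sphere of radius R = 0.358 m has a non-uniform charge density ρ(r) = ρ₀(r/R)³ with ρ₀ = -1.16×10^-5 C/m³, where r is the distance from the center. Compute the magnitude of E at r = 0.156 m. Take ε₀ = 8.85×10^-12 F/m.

Take a concentric spherical Gaussian surface of radius r = 0.156 m (r < R).
Integrate the density: Q_enc = 4π ∫₀^r ρ₀(r'/R)^3 r'² dr' = 4πρ₀ r^6/(6·R³) = -7.632e-9 C.
Applying ∮E·dA = Q_enc/ε₀ with Φ = E(4πr²):
E = |Q_enc|/(4πε₀r²) = (7.632×10^-9)/(4π·8.85×10^-12·(0.156)²) = 2.82e3 N/C.

|E| ≈ 2.82×10^3 N/C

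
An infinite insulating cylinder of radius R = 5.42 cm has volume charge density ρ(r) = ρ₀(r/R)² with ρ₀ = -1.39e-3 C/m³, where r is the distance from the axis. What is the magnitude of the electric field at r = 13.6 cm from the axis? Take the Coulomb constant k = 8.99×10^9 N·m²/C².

Coaxial Gaussian cylinder, radius r = 13.6 cm, length L (r > R, full charge per length enclosed).
λ_enc = 2π ∫₀^R ρ₀(r'/R)^2 r' dr' = 2πρ₀R²/4 = -6.414e-6 C/m.
By Gauss's law (flux through the curved wall only), E·2πrL = λ_enc L/ε₀.
E = 2k|λ_enc|/r = 2(8.99×10^9)(6.414×10^-6)/(0.136) = 8.48×10^5 N/C.

E ≈ 8.48e5 V/m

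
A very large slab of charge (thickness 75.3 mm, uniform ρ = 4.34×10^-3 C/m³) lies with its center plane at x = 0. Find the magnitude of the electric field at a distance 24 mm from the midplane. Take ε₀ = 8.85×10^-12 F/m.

By symmetry E is perpendicular to the slab. A Gaussian pillbox from −24 mm to +24 mm (face area A) lies entirely within the slab.
Q_enc = ρ·(2x)·A and flux = 2EA, so 2EA = 2ρxA/ε₀ ⇒ E = |ρ|x/ε₀.
E = (4.34e-3)(0.024)/(8.85×10^-12) = 1.18×10^7 N/C.

1.18×10^7 N/C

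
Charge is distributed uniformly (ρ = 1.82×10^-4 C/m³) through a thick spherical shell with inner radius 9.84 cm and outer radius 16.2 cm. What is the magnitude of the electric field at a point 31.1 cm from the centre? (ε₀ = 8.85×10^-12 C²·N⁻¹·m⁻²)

2.34×10^5 N/C

Take a concentric spherical Gaussian surface of radius r = 31.1 cm (r > 16.2 cm, enclosing the whole shell).
Q_enc = ρ·(4π/3)(b³ − a³) = (1.82×10^-4)·(4π/3)·((0.162)³ − (0.0984)³) = 2.515e-6 C.
Since E is radial and uniform over the Gaussian sphere, Φ = E·4πr² = Q_enc/ε₀.
E = |Q_enc|/(4πε₀r²) = (2.515×10^-6)/(4π·8.85×10^-12·(0.311)²) = 2.34e5 N/C.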